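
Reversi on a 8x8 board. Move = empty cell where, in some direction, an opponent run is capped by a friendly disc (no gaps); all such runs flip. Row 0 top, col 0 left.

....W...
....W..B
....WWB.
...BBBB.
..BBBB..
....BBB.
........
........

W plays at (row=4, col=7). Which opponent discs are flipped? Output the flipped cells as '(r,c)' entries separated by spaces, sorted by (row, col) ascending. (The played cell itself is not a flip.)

Answer: (3,6)

Derivation:
Dir NW: opp run (3,6) capped by W -> flip
Dir N: first cell '.' (not opp) -> no flip
Dir NE: edge -> no flip
Dir W: first cell '.' (not opp) -> no flip
Dir E: edge -> no flip
Dir SW: opp run (5,6), next='.' -> no flip
Dir S: first cell '.' (not opp) -> no flip
Dir SE: edge -> no flip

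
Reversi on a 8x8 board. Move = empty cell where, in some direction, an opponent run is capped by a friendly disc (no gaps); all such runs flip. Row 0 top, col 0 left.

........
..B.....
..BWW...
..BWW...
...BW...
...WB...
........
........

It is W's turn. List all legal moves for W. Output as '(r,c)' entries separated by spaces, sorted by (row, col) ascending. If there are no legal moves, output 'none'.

Answer: (0,1) (1,1) (2,1) (3,1) (4,1) (4,2) (5,2) (5,5) (6,4)

Derivation:
(0,1): flips 1 -> legal
(0,2): no bracket -> illegal
(0,3): no bracket -> illegal
(1,1): flips 1 -> legal
(1,3): no bracket -> illegal
(2,1): flips 1 -> legal
(3,1): flips 1 -> legal
(4,1): flips 1 -> legal
(4,2): flips 1 -> legal
(4,5): no bracket -> illegal
(5,2): flips 1 -> legal
(5,5): flips 1 -> legal
(6,3): no bracket -> illegal
(6,4): flips 1 -> legal
(6,5): no bracket -> illegal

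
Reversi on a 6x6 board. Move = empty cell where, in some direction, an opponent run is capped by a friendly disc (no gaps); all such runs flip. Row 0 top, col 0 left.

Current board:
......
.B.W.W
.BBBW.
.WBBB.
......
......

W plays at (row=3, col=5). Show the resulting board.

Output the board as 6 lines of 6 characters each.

Place W at (3,5); scan 8 dirs for brackets.
Dir NW: first cell 'W' (not opp) -> no flip
Dir N: first cell '.' (not opp) -> no flip
Dir NE: edge -> no flip
Dir W: opp run (3,4) (3,3) (3,2) capped by W -> flip
Dir E: edge -> no flip
Dir SW: first cell '.' (not opp) -> no flip
Dir S: first cell '.' (not opp) -> no flip
Dir SE: edge -> no flip
All flips: (3,2) (3,3) (3,4)

Answer: ......
.B.W.W
.BBBW.
.WWWWW
......
......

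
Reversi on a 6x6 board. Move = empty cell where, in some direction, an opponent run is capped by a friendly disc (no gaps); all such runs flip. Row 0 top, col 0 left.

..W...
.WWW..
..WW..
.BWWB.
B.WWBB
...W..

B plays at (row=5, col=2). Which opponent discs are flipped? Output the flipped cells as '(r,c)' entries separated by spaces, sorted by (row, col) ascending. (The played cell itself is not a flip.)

Dir NW: first cell '.' (not opp) -> no flip
Dir N: opp run (4,2) (3,2) (2,2) (1,2) (0,2), next=edge -> no flip
Dir NE: opp run (4,3) capped by B -> flip
Dir W: first cell '.' (not opp) -> no flip
Dir E: opp run (5,3), next='.' -> no flip
Dir SW: edge -> no flip
Dir S: edge -> no flip
Dir SE: edge -> no flip

Answer: (4,3)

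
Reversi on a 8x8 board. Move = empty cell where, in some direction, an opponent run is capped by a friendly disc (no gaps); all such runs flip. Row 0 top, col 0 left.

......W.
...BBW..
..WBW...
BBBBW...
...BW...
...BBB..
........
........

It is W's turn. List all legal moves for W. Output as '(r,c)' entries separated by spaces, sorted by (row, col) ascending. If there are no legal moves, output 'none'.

Answer: (0,2) (0,4) (1,2) (4,0) (4,2) (5,2) (6,2) (6,4) (6,6)

Derivation:
(0,2): flips 1 -> legal
(0,3): no bracket -> illegal
(0,4): flips 2 -> legal
(0,5): no bracket -> illegal
(1,2): flips 3 -> legal
(2,0): no bracket -> illegal
(2,1): no bracket -> illegal
(2,5): no bracket -> illegal
(4,0): flips 1 -> legal
(4,1): no bracket -> illegal
(4,2): flips 3 -> legal
(4,5): no bracket -> illegal
(4,6): no bracket -> illegal
(5,2): flips 1 -> legal
(5,6): no bracket -> illegal
(6,2): flips 1 -> legal
(6,3): no bracket -> illegal
(6,4): flips 1 -> legal
(6,5): no bracket -> illegal
(6,6): flips 1 -> legal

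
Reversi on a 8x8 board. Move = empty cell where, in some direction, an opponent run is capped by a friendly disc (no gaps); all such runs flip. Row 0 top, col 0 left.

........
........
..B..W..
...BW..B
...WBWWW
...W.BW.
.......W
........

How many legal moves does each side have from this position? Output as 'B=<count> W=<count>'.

-- B to move --
(1,4): no bracket -> illegal
(1,5): no bracket -> illegal
(1,6): no bracket -> illegal
(2,3): no bracket -> illegal
(2,4): flips 1 -> legal
(2,6): no bracket -> illegal
(3,2): no bracket -> illegal
(3,5): flips 2 -> legal
(3,6): no bracket -> illegal
(4,2): flips 1 -> legal
(5,2): no bracket -> illegal
(5,4): no bracket -> illegal
(5,7): flips 2 -> legal
(6,2): flips 1 -> legal
(6,3): flips 2 -> legal
(6,4): no bracket -> illegal
(6,5): no bracket -> illegal
(6,6): no bracket -> illegal
(7,6): no bracket -> illegal
(7,7): no bracket -> illegal
B mobility = 6
-- W to move --
(1,1): no bracket -> illegal
(1,2): no bracket -> illegal
(1,3): no bracket -> illegal
(2,1): no bracket -> illegal
(2,3): flips 1 -> legal
(2,4): no bracket -> illegal
(2,6): no bracket -> illegal
(2,7): flips 1 -> legal
(3,1): no bracket -> illegal
(3,2): flips 1 -> legal
(3,5): flips 1 -> legal
(3,6): no bracket -> illegal
(4,2): no bracket -> illegal
(5,4): flips 2 -> legal
(6,4): flips 1 -> legal
(6,5): flips 1 -> legal
(6,6): no bracket -> illegal
W mobility = 7

Answer: B=6 W=7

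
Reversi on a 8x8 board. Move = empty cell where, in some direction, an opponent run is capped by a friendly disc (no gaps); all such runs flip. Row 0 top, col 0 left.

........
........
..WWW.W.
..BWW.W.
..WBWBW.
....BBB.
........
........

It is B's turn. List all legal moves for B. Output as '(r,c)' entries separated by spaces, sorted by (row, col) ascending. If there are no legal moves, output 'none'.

(1,1): flips 3 -> legal
(1,2): flips 3 -> legal
(1,3): flips 2 -> legal
(1,4): flips 4 -> legal
(1,5): no bracket -> illegal
(1,6): flips 3 -> legal
(1,7): no bracket -> illegal
(2,1): no bracket -> illegal
(2,5): flips 1 -> legal
(2,7): flips 1 -> legal
(3,1): no bracket -> illegal
(3,5): flips 2 -> legal
(3,7): flips 1 -> legal
(4,1): flips 1 -> legal
(4,7): flips 1 -> legal
(5,1): no bracket -> illegal
(5,2): flips 1 -> legal
(5,3): no bracket -> illegal
(5,7): no bracket -> illegal

Answer: (1,1) (1,2) (1,3) (1,4) (1,6) (2,5) (2,7) (3,5) (3,7) (4,1) (4,7) (5,2)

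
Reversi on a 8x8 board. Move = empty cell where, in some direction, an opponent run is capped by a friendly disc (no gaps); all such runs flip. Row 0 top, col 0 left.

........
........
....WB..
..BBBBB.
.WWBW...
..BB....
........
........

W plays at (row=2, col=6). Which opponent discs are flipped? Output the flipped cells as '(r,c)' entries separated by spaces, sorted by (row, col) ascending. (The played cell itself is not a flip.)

Dir NW: first cell '.' (not opp) -> no flip
Dir N: first cell '.' (not opp) -> no flip
Dir NE: first cell '.' (not opp) -> no flip
Dir W: opp run (2,5) capped by W -> flip
Dir E: first cell '.' (not opp) -> no flip
Dir SW: opp run (3,5) capped by W -> flip
Dir S: opp run (3,6), next='.' -> no flip
Dir SE: first cell '.' (not opp) -> no flip

Answer: (2,5) (3,5)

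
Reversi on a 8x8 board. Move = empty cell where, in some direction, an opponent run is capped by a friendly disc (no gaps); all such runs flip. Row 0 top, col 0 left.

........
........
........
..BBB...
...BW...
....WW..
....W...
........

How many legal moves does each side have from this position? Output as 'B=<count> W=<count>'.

Answer: B=4 W=4

Derivation:
-- B to move --
(3,5): no bracket -> illegal
(4,5): flips 1 -> legal
(4,6): no bracket -> illegal
(5,3): no bracket -> illegal
(5,6): no bracket -> illegal
(6,3): no bracket -> illegal
(6,5): flips 1 -> legal
(6,6): flips 2 -> legal
(7,3): no bracket -> illegal
(7,4): flips 3 -> legal
(7,5): no bracket -> illegal
B mobility = 4
-- W to move --
(2,1): flips 2 -> legal
(2,2): flips 1 -> legal
(2,3): no bracket -> illegal
(2,4): flips 1 -> legal
(2,5): no bracket -> illegal
(3,1): no bracket -> illegal
(3,5): no bracket -> illegal
(4,1): no bracket -> illegal
(4,2): flips 1 -> legal
(4,5): no bracket -> illegal
(5,2): no bracket -> illegal
(5,3): no bracket -> illegal
W mobility = 4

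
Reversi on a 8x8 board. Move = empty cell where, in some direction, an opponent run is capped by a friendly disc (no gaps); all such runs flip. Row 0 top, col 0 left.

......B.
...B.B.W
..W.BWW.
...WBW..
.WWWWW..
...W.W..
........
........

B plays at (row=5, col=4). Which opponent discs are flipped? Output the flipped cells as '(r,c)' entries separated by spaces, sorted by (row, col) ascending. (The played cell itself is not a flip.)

Dir NW: opp run (4,3), next='.' -> no flip
Dir N: opp run (4,4) capped by B -> flip
Dir NE: opp run (4,5), next='.' -> no flip
Dir W: opp run (5,3), next='.' -> no flip
Dir E: opp run (5,5), next='.' -> no flip
Dir SW: first cell '.' (not opp) -> no flip
Dir S: first cell '.' (not opp) -> no flip
Dir SE: first cell '.' (not opp) -> no flip

Answer: (4,4)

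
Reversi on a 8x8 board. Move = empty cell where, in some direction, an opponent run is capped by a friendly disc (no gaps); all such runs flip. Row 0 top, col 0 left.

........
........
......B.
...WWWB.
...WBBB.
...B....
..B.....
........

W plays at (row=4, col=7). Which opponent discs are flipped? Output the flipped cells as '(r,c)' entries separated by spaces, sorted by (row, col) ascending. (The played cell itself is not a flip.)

Answer: (4,4) (4,5) (4,6)

Derivation:
Dir NW: opp run (3,6), next='.' -> no flip
Dir N: first cell '.' (not opp) -> no flip
Dir NE: edge -> no flip
Dir W: opp run (4,6) (4,5) (4,4) capped by W -> flip
Dir E: edge -> no flip
Dir SW: first cell '.' (not opp) -> no flip
Dir S: first cell '.' (not opp) -> no flip
Dir SE: edge -> no flip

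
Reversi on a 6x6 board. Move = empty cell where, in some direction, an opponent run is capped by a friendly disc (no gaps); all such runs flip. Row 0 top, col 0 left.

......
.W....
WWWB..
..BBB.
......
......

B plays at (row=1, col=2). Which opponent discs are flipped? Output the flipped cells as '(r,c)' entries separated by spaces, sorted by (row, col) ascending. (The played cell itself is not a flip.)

Dir NW: first cell '.' (not opp) -> no flip
Dir N: first cell '.' (not opp) -> no flip
Dir NE: first cell '.' (not opp) -> no flip
Dir W: opp run (1,1), next='.' -> no flip
Dir E: first cell '.' (not opp) -> no flip
Dir SW: opp run (2,1), next='.' -> no flip
Dir S: opp run (2,2) capped by B -> flip
Dir SE: first cell 'B' (not opp) -> no flip

Answer: (2,2)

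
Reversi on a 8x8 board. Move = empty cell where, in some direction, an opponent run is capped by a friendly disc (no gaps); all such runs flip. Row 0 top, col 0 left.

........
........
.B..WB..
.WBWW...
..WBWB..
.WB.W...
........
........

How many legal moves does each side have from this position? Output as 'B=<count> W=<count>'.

Answer: B=7 W=11

Derivation:
-- B to move --
(1,3): no bracket -> illegal
(1,4): no bracket -> illegal
(1,5): no bracket -> illegal
(2,0): no bracket -> illegal
(2,2): no bracket -> illegal
(2,3): flips 3 -> legal
(3,0): flips 1 -> legal
(3,5): flips 2 -> legal
(4,0): no bracket -> illegal
(4,1): flips 2 -> legal
(5,0): flips 1 -> legal
(5,3): no bracket -> illegal
(5,5): no bracket -> illegal
(6,0): no bracket -> illegal
(6,1): no bracket -> illegal
(6,2): no bracket -> illegal
(6,3): flips 1 -> legal
(6,4): no bracket -> illegal
(6,5): flips 1 -> legal
B mobility = 7
-- W to move --
(1,0): flips 3 -> legal
(1,1): flips 1 -> legal
(1,2): no bracket -> illegal
(1,4): no bracket -> illegal
(1,5): no bracket -> illegal
(1,6): flips 1 -> legal
(2,0): no bracket -> illegal
(2,2): flips 1 -> legal
(2,3): no bracket -> illegal
(2,6): flips 1 -> legal
(3,0): no bracket -> illegal
(3,5): no bracket -> illegal
(3,6): flips 1 -> legal
(4,1): no bracket -> illegal
(4,6): flips 1 -> legal
(5,3): flips 2 -> legal
(5,5): no bracket -> illegal
(5,6): flips 1 -> legal
(6,1): flips 2 -> legal
(6,2): flips 1 -> legal
(6,3): no bracket -> illegal
W mobility = 11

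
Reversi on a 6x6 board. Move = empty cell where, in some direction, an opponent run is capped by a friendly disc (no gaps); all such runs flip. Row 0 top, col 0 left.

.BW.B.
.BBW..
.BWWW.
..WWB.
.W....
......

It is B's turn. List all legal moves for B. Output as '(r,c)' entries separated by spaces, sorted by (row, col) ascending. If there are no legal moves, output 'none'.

(0,3): flips 1 -> legal
(1,4): flips 2 -> legal
(1,5): no bracket -> illegal
(2,5): flips 3 -> legal
(3,0): no bracket -> illegal
(3,1): flips 4 -> legal
(3,5): no bracket -> illegal
(4,0): no bracket -> illegal
(4,2): flips 2 -> legal
(4,3): flips 1 -> legal
(4,4): flips 2 -> legal
(5,0): no bracket -> illegal
(5,1): no bracket -> illegal
(5,2): no bracket -> illegal

Answer: (0,3) (1,4) (2,5) (3,1) (4,2) (4,3) (4,4)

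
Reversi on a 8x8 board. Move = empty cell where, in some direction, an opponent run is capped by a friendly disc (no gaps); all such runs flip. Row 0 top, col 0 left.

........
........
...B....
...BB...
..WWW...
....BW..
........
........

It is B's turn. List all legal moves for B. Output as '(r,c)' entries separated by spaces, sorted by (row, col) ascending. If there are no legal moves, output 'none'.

(3,1): no bracket -> illegal
(3,2): flips 1 -> legal
(3,5): no bracket -> illegal
(4,1): no bracket -> illegal
(4,5): no bracket -> illegal
(4,6): no bracket -> illegal
(5,1): flips 1 -> legal
(5,2): flips 1 -> legal
(5,3): flips 1 -> legal
(5,6): flips 1 -> legal
(6,4): no bracket -> illegal
(6,5): no bracket -> illegal
(6,6): flips 2 -> legal

Answer: (3,2) (5,1) (5,2) (5,3) (5,6) (6,6)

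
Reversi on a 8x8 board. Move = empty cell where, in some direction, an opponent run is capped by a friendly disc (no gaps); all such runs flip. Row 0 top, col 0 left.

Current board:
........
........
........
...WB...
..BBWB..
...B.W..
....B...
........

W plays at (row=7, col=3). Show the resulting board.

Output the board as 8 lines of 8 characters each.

Place W at (7,3); scan 8 dirs for brackets.
Dir NW: first cell '.' (not opp) -> no flip
Dir N: first cell '.' (not opp) -> no flip
Dir NE: opp run (6,4) capped by W -> flip
Dir W: first cell '.' (not opp) -> no flip
Dir E: first cell '.' (not opp) -> no flip
Dir SW: edge -> no flip
Dir S: edge -> no flip
Dir SE: edge -> no flip
All flips: (6,4)

Answer: ........
........
........
...WB...
..BBWB..
...B.W..
....W...
...W....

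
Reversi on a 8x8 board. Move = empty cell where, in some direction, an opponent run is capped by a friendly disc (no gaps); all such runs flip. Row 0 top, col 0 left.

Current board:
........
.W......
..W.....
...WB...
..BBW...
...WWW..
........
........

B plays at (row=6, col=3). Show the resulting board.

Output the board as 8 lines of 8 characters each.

Place B at (6,3); scan 8 dirs for brackets.
Dir NW: first cell '.' (not opp) -> no flip
Dir N: opp run (5,3) capped by B -> flip
Dir NE: opp run (5,4), next='.' -> no flip
Dir W: first cell '.' (not opp) -> no flip
Dir E: first cell '.' (not opp) -> no flip
Dir SW: first cell '.' (not opp) -> no flip
Dir S: first cell '.' (not opp) -> no flip
Dir SE: first cell '.' (not opp) -> no flip
All flips: (5,3)

Answer: ........
.W......
..W.....
...WB...
..BBW...
...BWW..
...B....
........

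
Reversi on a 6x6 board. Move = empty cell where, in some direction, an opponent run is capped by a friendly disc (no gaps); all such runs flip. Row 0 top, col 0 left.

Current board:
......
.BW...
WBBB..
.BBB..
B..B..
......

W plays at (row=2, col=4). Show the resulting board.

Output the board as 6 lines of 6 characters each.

Place W at (2,4); scan 8 dirs for brackets.
Dir NW: first cell '.' (not opp) -> no flip
Dir N: first cell '.' (not opp) -> no flip
Dir NE: first cell '.' (not opp) -> no flip
Dir W: opp run (2,3) (2,2) (2,1) capped by W -> flip
Dir E: first cell '.' (not opp) -> no flip
Dir SW: opp run (3,3), next='.' -> no flip
Dir S: first cell '.' (not opp) -> no flip
Dir SE: first cell '.' (not opp) -> no flip
All flips: (2,1) (2,2) (2,3)

Answer: ......
.BW...
WWWWW.
.BBB..
B..B..
......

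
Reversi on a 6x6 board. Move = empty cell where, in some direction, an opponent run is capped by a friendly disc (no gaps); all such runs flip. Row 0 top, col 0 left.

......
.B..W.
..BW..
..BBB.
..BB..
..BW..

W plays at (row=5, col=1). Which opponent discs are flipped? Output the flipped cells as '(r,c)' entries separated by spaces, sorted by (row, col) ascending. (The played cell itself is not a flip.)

Dir NW: first cell '.' (not opp) -> no flip
Dir N: first cell '.' (not opp) -> no flip
Dir NE: opp run (4,2) (3,3), next='.' -> no flip
Dir W: first cell '.' (not opp) -> no flip
Dir E: opp run (5,2) capped by W -> flip
Dir SW: edge -> no flip
Dir S: edge -> no flip
Dir SE: edge -> no flip

Answer: (5,2)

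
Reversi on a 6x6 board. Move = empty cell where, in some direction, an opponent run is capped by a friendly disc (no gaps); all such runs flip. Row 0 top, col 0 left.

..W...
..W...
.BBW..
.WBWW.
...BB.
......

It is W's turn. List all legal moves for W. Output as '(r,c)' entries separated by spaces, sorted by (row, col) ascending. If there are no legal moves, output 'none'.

Answer: (1,1) (1,3) (2,0) (3,0) (4,1) (4,2) (5,2) (5,3) (5,4) (5,5)

Derivation:
(1,0): no bracket -> illegal
(1,1): flips 2 -> legal
(1,3): flips 1 -> legal
(2,0): flips 2 -> legal
(3,0): flips 1 -> legal
(3,5): no bracket -> illegal
(4,1): flips 1 -> legal
(4,2): flips 2 -> legal
(4,5): no bracket -> illegal
(5,2): flips 1 -> legal
(5,3): flips 1 -> legal
(5,4): flips 1 -> legal
(5,5): flips 1 -> legal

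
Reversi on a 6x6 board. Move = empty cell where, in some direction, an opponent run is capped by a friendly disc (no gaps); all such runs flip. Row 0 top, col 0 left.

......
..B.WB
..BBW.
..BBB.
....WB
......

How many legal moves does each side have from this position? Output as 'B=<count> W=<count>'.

-- B to move --
(0,3): no bracket -> illegal
(0,4): flips 2 -> legal
(0,5): flips 1 -> legal
(1,3): flips 1 -> legal
(2,5): flips 1 -> legal
(3,5): no bracket -> illegal
(4,3): flips 1 -> legal
(5,3): no bracket -> illegal
(5,4): flips 1 -> legal
(5,5): flips 1 -> legal
B mobility = 7
-- W to move --
(0,1): no bracket -> illegal
(0,2): no bracket -> illegal
(0,3): no bracket -> illegal
(0,4): no bracket -> illegal
(0,5): no bracket -> illegal
(1,1): flips 2 -> legal
(1,3): no bracket -> illegal
(2,1): flips 2 -> legal
(2,5): no bracket -> illegal
(3,1): no bracket -> illegal
(3,5): no bracket -> illegal
(4,1): flips 2 -> legal
(4,2): flips 1 -> legal
(4,3): no bracket -> illegal
(5,4): no bracket -> illegal
(5,5): no bracket -> illegal
W mobility = 4

Answer: B=7 W=4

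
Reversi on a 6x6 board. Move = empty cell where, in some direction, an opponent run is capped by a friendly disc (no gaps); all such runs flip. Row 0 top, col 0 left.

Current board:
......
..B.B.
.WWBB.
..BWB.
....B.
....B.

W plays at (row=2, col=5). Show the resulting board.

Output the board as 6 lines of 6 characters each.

Answer: ......
..B.B.
.WWWWW
..BWB.
....B.
....B.

Derivation:
Place W at (2,5); scan 8 dirs for brackets.
Dir NW: opp run (1,4), next='.' -> no flip
Dir N: first cell '.' (not opp) -> no flip
Dir NE: edge -> no flip
Dir W: opp run (2,4) (2,3) capped by W -> flip
Dir E: edge -> no flip
Dir SW: opp run (3,4), next='.' -> no flip
Dir S: first cell '.' (not opp) -> no flip
Dir SE: edge -> no flip
All flips: (2,3) (2,4)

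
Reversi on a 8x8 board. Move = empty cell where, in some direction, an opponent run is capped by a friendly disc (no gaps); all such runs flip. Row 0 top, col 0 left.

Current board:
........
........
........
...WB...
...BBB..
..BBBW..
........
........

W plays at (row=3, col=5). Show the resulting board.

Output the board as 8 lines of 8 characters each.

Place W at (3,5); scan 8 dirs for brackets.
Dir NW: first cell '.' (not opp) -> no flip
Dir N: first cell '.' (not opp) -> no flip
Dir NE: first cell '.' (not opp) -> no flip
Dir W: opp run (3,4) capped by W -> flip
Dir E: first cell '.' (not opp) -> no flip
Dir SW: opp run (4,4) (5,3), next='.' -> no flip
Dir S: opp run (4,5) capped by W -> flip
Dir SE: first cell '.' (not opp) -> no flip
All flips: (3,4) (4,5)

Answer: ........
........
........
...WWW..
...BBW..
..BBBW..
........
........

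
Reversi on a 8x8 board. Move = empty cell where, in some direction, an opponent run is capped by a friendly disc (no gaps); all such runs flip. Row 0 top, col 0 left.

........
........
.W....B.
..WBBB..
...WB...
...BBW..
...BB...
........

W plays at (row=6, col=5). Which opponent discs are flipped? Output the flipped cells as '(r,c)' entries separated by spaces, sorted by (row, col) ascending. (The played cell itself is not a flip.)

Dir NW: opp run (5,4) capped by W -> flip
Dir N: first cell 'W' (not opp) -> no flip
Dir NE: first cell '.' (not opp) -> no flip
Dir W: opp run (6,4) (6,3), next='.' -> no flip
Dir E: first cell '.' (not opp) -> no flip
Dir SW: first cell '.' (not opp) -> no flip
Dir S: first cell '.' (not opp) -> no flip
Dir SE: first cell '.' (not opp) -> no flip

Answer: (5,4)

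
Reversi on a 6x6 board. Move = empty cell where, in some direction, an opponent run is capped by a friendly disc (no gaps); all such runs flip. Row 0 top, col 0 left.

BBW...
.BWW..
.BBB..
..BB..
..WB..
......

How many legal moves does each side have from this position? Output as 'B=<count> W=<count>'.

Answer: B=6 W=8

Derivation:
-- B to move --
(0,3): flips 3 -> legal
(0,4): flips 1 -> legal
(1,4): flips 2 -> legal
(2,4): no bracket -> illegal
(3,1): no bracket -> illegal
(4,1): flips 1 -> legal
(5,1): flips 1 -> legal
(5,2): flips 1 -> legal
(5,3): no bracket -> illegal
B mobility = 6
-- W to move --
(1,0): flips 1 -> legal
(1,4): no bracket -> illegal
(2,0): flips 1 -> legal
(2,4): flips 1 -> legal
(3,0): flips 1 -> legal
(3,1): flips 1 -> legal
(3,4): flips 1 -> legal
(4,1): no bracket -> illegal
(4,4): flips 1 -> legal
(5,2): no bracket -> illegal
(5,3): flips 3 -> legal
(5,4): no bracket -> illegal
W mobility = 8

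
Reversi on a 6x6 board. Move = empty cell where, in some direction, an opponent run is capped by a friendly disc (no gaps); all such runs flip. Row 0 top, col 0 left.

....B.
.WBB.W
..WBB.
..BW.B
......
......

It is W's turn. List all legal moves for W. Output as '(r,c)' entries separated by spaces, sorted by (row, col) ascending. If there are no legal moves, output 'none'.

Answer: (0,2) (0,3) (1,4) (2,5) (3,1) (4,2)

Derivation:
(0,1): no bracket -> illegal
(0,2): flips 1 -> legal
(0,3): flips 2 -> legal
(0,5): no bracket -> illegal
(1,4): flips 2 -> legal
(2,1): no bracket -> illegal
(2,5): flips 2 -> legal
(3,1): flips 1 -> legal
(3,4): no bracket -> illegal
(4,1): no bracket -> illegal
(4,2): flips 1 -> legal
(4,3): no bracket -> illegal
(4,4): no bracket -> illegal
(4,5): no bracket -> illegal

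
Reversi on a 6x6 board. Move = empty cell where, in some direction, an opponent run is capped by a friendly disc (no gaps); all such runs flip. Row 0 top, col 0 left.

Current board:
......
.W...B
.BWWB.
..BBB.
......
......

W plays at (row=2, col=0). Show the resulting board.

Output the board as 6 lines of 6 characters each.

Answer: ......
.W...B
WWWWB.
..BBB.
......
......

Derivation:
Place W at (2,0); scan 8 dirs for brackets.
Dir NW: edge -> no flip
Dir N: first cell '.' (not opp) -> no flip
Dir NE: first cell 'W' (not opp) -> no flip
Dir W: edge -> no flip
Dir E: opp run (2,1) capped by W -> flip
Dir SW: edge -> no flip
Dir S: first cell '.' (not opp) -> no flip
Dir SE: first cell '.' (not opp) -> no flip
All flips: (2,1)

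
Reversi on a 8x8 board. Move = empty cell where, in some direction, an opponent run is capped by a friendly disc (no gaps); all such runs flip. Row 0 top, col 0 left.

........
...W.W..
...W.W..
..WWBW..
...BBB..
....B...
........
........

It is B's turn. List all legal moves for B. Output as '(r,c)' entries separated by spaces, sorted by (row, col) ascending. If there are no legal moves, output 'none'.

Answer: (0,3) (0,5) (1,2) (1,6) (2,1) (2,2) (2,6) (3,1) (3,6)

Derivation:
(0,2): no bracket -> illegal
(0,3): flips 3 -> legal
(0,4): no bracket -> illegal
(0,5): flips 3 -> legal
(0,6): no bracket -> illegal
(1,2): flips 1 -> legal
(1,4): no bracket -> illegal
(1,6): flips 1 -> legal
(2,1): flips 1 -> legal
(2,2): flips 1 -> legal
(2,4): no bracket -> illegal
(2,6): flips 1 -> legal
(3,1): flips 2 -> legal
(3,6): flips 1 -> legal
(4,1): no bracket -> illegal
(4,2): no bracket -> illegal
(4,6): no bracket -> illegal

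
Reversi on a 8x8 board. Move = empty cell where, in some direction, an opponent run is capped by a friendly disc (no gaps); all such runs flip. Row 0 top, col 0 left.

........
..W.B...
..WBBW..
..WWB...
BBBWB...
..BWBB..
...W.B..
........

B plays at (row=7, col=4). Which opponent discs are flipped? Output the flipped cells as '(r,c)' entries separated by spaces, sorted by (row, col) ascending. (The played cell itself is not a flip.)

Answer: (6,3)

Derivation:
Dir NW: opp run (6,3) capped by B -> flip
Dir N: first cell '.' (not opp) -> no flip
Dir NE: first cell 'B' (not opp) -> no flip
Dir W: first cell '.' (not opp) -> no flip
Dir E: first cell '.' (not opp) -> no flip
Dir SW: edge -> no flip
Dir S: edge -> no flip
Dir SE: edge -> no flip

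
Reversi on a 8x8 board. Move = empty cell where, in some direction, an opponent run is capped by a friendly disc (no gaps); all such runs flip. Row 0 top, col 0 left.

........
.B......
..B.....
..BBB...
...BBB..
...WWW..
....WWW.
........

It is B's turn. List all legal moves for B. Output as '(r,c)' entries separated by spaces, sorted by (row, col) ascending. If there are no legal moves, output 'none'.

(4,2): no bracket -> illegal
(4,6): no bracket -> illegal
(5,2): no bracket -> illegal
(5,6): no bracket -> illegal
(5,7): no bracket -> illegal
(6,2): flips 1 -> legal
(6,3): flips 2 -> legal
(6,7): no bracket -> illegal
(7,3): no bracket -> illegal
(7,4): flips 2 -> legal
(7,5): flips 2 -> legal
(7,6): flips 2 -> legal
(7,7): flips 2 -> legal

Answer: (6,2) (6,3) (7,4) (7,5) (7,6) (7,7)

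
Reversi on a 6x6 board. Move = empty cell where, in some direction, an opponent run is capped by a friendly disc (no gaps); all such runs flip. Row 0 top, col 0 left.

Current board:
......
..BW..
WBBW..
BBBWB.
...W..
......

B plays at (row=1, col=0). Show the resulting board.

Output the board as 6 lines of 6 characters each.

Place B at (1,0); scan 8 dirs for brackets.
Dir NW: edge -> no flip
Dir N: first cell '.' (not opp) -> no flip
Dir NE: first cell '.' (not opp) -> no flip
Dir W: edge -> no flip
Dir E: first cell '.' (not opp) -> no flip
Dir SW: edge -> no flip
Dir S: opp run (2,0) capped by B -> flip
Dir SE: first cell 'B' (not opp) -> no flip
All flips: (2,0)

Answer: ......
B.BW..
BBBW..
BBBWB.
...W..
......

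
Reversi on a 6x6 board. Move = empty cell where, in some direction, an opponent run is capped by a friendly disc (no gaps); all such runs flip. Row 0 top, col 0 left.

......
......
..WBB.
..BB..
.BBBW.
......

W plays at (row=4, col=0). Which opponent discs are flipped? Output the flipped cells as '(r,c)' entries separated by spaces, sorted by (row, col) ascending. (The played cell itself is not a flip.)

Dir NW: edge -> no flip
Dir N: first cell '.' (not opp) -> no flip
Dir NE: first cell '.' (not opp) -> no flip
Dir W: edge -> no flip
Dir E: opp run (4,1) (4,2) (4,3) capped by W -> flip
Dir SW: edge -> no flip
Dir S: first cell '.' (not opp) -> no flip
Dir SE: first cell '.' (not opp) -> no flip

Answer: (4,1) (4,2) (4,3)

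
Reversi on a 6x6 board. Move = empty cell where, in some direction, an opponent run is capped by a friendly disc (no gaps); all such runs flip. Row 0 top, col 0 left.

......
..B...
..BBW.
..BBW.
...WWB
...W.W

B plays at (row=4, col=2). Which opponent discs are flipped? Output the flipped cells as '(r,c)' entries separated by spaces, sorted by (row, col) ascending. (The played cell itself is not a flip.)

Dir NW: first cell '.' (not opp) -> no flip
Dir N: first cell 'B' (not opp) -> no flip
Dir NE: first cell 'B' (not opp) -> no flip
Dir W: first cell '.' (not opp) -> no flip
Dir E: opp run (4,3) (4,4) capped by B -> flip
Dir SW: first cell '.' (not opp) -> no flip
Dir S: first cell '.' (not opp) -> no flip
Dir SE: opp run (5,3), next=edge -> no flip

Answer: (4,3) (4,4)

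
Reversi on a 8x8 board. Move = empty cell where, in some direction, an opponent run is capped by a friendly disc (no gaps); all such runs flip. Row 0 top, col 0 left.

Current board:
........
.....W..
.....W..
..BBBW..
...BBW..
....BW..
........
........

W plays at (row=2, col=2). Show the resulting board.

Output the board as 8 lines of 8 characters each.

Place W at (2,2); scan 8 dirs for brackets.
Dir NW: first cell '.' (not opp) -> no flip
Dir N: first cell '.' (not opp) -> no flip
Dir NE: first cell '.' (not opp) -> no flip
Dir W: first cell '.' (not opp) -> no flip
Dir E: first cell '.' (not opp) -> no flip
Dir SW: first cell '.' (not opp) -> no flip
Dir S: opp run (3,2), next='.' -> no flip
Dir SE: opp run (3,3) (4,4) capped by W -> flip
All flips: (3,3) (4,4)

Answer: ........
.....W..
..W..W..
..BWBW..
...BWW..
....BW..
........
........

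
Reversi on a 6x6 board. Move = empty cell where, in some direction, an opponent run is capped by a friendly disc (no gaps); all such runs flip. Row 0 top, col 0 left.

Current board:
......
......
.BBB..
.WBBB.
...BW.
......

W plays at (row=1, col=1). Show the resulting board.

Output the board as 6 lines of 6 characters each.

Place W at (1,1); scan 8 dirs for brackets.
Dir NW: first cell '.' (not opp) -> no flip
Dir N: first cell '.' (not opp) -> no flip
Dir NE: first cell '.' (not opp) -> no flip
Dir W: first cell '.' (not opp) -> no flip
Dir E: first cell '.' (not opp) -> no flip
Dir SW: first cell '.' (not opp) -> no flip
Dir S: opp run (2,1) capped by W -> flip
Dir SE: opp run (2,2) (3,3) capped by W -> flip
All flips: (2,1) (2,2) (3,3)

Answer: ......
.W....
.WWB..
.WBWB.
...BW.
......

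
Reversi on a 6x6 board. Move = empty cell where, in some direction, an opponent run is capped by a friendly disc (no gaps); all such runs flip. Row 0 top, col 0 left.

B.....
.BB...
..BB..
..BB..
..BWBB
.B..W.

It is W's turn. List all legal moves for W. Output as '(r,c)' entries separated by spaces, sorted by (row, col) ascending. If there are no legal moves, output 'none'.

Answer: (1,3) (2,1) (3,4) (4,1)

Derivation:
(0,1): no bracket -> illegal
(0,2): no bracket -> illegal
(0,3): no bracket -> illegal
(1,0): no bracket -> illegal
(1,3): flips 2 -> legal
(1,4): no bracket -> illegal
(2,0): no bracket -> illegal
(2,1): flips 1 -> legal
(2,4): no bracket -> illegal
(3,1): no bracket -> illegal
(3,4): flips 1 -> legal
(3,5): no bracket -> illegal
(4,0): no bracket -> illegal
(4,1): flips 1 -> legal
(5,0): no bracket -> illegal
(5,2): no bracket -> illegal
(5,3): no bracket -> illegal
(5,5): no bracket -> illegal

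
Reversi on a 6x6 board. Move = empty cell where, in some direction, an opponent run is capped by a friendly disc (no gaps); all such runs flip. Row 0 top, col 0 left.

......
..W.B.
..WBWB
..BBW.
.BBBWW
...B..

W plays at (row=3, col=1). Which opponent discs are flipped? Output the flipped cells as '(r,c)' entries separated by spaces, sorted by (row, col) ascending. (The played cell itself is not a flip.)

Answer: (3,2) (3,3)

Derivation:
Dir NW: first cell '.' (not opp) -> no flip
Dir N: first cell '.' (not opp) -> no flip
Dir NE: first cell 'W' (not opp) -> no flip
Dir W: first cell '.' (not opp) -> no flip
Dir E: opp run (3,2) (3,3) capped by W -> flip
Dir SW: first cell '.' (not opp) -> no flip
Dir S: opp run (4,1), next='.' -> no flip
Dir SE: opp run (4,2) (5,3), next=edge -> no flip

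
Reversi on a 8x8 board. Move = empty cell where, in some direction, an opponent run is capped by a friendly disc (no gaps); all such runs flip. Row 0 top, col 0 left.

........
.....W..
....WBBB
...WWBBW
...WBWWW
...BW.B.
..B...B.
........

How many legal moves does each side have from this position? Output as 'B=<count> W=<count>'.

Answer: B=13 W=9

Derivation:
-- B to move --
(0,4): flips 1 -> legal
(0,5): flips 1 -> legal
(0,6): no bracket -> illegal
(1,3): flips 1 -> legal
(1,4): flips 2 -> legal
(1,6): no bracket -> illegal
(2,2): flips 1 -> legal
(2,3): flips 5 -> legal
(3,2): flips 2 -> legal
(4,2): flips 1 -> legal
(5,2): flips 2 -> legal
(5,5): flips 2 -> legal
(5,7): flips 3 -> legal
(6,3): flips 2 -> legal
(6,4): flips 1 -> legal
(6,5): no bracket -> illegal
B mobility = 13
-- W to move --
(1,4): flips 2 -> legal
(1,6): flips 3 -> legal
(1,7): flips 1 -> legal
(4,2): no bracket -> illegal
(5,1): no bracket -> illegal
(5,2): flips 1 -> legal
(5,5): flips 1 -> legal
(5,7): no bracket -> illegal
(6,1): no bracket -> illegal
(6,3): flips 1 -> legal
(6,4): no bracket -> illegal
(6,5): flips 1 -> legal
(6,7): flips 1 -> legal
(7,1): no bracket -> illegal
(7,2): no bracket -> illegal
(7,3): no bracket -> illegal
(7,5): no bracket -> illegal
(7,6): flips 2 -> legal
(7,7): no bracket -> illegal
W mobility = 9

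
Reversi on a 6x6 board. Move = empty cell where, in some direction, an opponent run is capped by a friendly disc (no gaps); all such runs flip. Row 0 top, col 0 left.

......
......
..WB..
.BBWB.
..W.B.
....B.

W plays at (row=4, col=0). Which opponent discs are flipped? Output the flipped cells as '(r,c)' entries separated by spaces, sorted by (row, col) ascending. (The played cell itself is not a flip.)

Answer: (3,1)

Derivation:
Dir NW: edge -> no flip
Dir N: first cell '.' (not opp) -> no flip
Dir NE: opp run (3,1) capped by W -> flip
Dir W: edge -> no flip
Dir E: first cell '.' (not opp) -> no flip
Dir SW: edge -> no flip
Dir S: first cell '.' (not opp) -> no flip
Dir SE: first cell '.' (not opp) -> no flip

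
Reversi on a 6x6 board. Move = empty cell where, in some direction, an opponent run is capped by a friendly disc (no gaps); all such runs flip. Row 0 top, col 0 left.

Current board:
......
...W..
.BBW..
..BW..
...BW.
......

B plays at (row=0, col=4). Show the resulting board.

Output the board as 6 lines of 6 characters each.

Place B at (0,4); scan 8 dirs for brackets.
Dir NW: edge -> no flip
Dir N: edge -> no flip
Dir NE: edge -> no flip
Dir W: first cell '.' (not opp) -> no flip
Dir E: first cell '.' (not opp) -> no flip
Dir SW: opp run (1,3) capped by B -> flip
Dir S: first cell '.' (not opp) -> no flip
Dir SE: first cell '.' (not opp) -> no flip
All flips: (1,3)

Answer: ....B.
...B..
.BBW..
..BW..
...BW.
......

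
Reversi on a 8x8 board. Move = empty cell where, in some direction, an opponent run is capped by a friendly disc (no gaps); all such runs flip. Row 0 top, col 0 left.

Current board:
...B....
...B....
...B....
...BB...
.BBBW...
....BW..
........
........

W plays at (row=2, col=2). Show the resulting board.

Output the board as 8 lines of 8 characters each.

Answer: ...B....
...B....
..WB....
...WB...
.BBBW...
....BW..
........
........

Derivation:
Place W at (2,2); scan 8 dirs for brackets.
Dir NW: first cell '.' (not opp) -> no flip
Dir N: first cell '.' (not opp) -> no flip
Dir NE: opp run (1,3), next='.' -> no flip
Dir W: first cell '.' (not opp) -> no flip
Dir E: opp run (2,3), next='.' -> no flip
Dir SW: first cell '.' (not opp) -> no flip
Dir S: first cell '.' (not opp) -> no flip
Dir SE: opp run (3,3) capped by W -> flip
All flips: (3,3)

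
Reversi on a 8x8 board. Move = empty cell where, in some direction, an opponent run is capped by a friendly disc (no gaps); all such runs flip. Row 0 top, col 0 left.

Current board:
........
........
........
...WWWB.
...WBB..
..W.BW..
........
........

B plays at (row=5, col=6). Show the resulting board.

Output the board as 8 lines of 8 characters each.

Answer: ........
........
........
...WWWB.
...WBB..
..W.BBB.
........
........

Derivation:
Place B at (5,6); scan 8 dirs for brackets.
Dir NW: first cell 'B' (not opp) -> no flip
Dir N: first cell '.' (not opp) -> no flip
Dir NE: first cell '.' (not opp) -> no flip
Dir W: opp run (5,5) capped by B -> flip
Dir E: first cell '.' (not opp) -> no flip
Dir SW: first cell '.' (not opp) -> no flip
Dir S: first cell '.' (not opp) -> no flip
Dir SE: first cell '.' (not opp) -> no flip
All flips: (5,5)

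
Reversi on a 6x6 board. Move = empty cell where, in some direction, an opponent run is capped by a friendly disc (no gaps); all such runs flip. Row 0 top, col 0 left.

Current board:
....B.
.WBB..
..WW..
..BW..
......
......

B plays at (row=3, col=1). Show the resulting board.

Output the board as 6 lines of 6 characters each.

Answer: ....B.
.WBB..
..BW..
.BBW..
......
......

Derivation:
Place B at (3,1); scan 8 dirs for brackets.
Dir NW: first cell '.' (not opp) -> no flip
Dir N: first cell '.' (not opp) -> no flip
Dir NE: opp run (2,2) capped by B -> flip
Dir W: first cell '.' (not opp) -> no flip
Dir E: first cell 'B' (not opp) -> no flip
Dir SW: first cell '.' (not opp) -> no flip
Dir S: first cell '.' (not opp) -> no flip
Dir SE: first cell '.' (not opp) -> no flip
All flips: (2,2)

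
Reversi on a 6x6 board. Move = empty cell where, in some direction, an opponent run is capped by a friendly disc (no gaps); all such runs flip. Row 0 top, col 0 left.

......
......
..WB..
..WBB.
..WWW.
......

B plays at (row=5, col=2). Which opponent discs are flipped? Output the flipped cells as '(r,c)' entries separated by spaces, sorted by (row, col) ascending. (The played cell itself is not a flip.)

Answer: (4,3)

Derivation:
Dir NW: first cell '.' (not opp) -> no flip
Dir N: opp run (4,2) (3,2) (2,2), next='.' -> no flip
Dir NE: opp run (4,3) capped by B -> flip
Dir W: first cell '.' (not opp) -> no flip
Dir E: first cell '.' (not opp) -> no flip
Dir SW: edge -> no flip
Dir S: edge -> no flip
Dir SE: edge -> no flip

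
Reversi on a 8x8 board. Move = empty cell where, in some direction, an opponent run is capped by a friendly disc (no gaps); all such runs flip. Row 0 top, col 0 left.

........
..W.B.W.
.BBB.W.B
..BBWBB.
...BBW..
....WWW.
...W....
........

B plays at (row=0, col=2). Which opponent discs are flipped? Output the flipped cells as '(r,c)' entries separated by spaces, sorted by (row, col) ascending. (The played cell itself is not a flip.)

Dir NW: edge -> no flip
Dir N: edge -> no flip
Dir NE: edge -> no flip
Dir W: first cell '.' (not opp) -> no flip
Dir E: first cell '.' (not opp) -> no flip
Dir SW: first cell '.' (not opp) -> no flip
Dir S: opp run (1,2) capped by B -> flip
Dir SE: first cell '.' (not opp) -> no flip

Answer: (1,2)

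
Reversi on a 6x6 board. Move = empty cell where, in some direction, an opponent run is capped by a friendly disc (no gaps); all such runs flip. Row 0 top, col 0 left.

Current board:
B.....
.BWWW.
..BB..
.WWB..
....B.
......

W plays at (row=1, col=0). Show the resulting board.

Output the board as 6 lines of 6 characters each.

Place W at (1,0); scan 8 dirs for brackets.
Dir NW: edge -> no flip
Dir N: opp run (0,0), next=edge -> no flip
Dir NE: first cell '.' (not opp) -> no flip
Dir W: edge -> no flip
Dir E: opp run (1,1) capped by W -> flip
Dir SW: edge -> no flip
Dir S: first cell '.' (not opp) -> no flip
Dir SE: first cell '.' (not opp) -> no flip
All flips: (1,1)

Answer: B.....
WWWWW.
..BB..
.WWB..
....B.
......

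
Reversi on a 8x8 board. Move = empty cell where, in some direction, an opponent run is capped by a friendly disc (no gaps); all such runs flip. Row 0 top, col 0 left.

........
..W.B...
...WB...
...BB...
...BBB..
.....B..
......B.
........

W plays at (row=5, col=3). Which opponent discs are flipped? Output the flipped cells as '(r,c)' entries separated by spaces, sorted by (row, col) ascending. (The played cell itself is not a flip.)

Answer: (3,3) (4,3)

Derivation:
Dir NW: first cell '.' (not opp) -> no flip
Dir N: opp run (4,3) (3,3) capped by W -> flip
Dir NE: opp run (4,4), next='.' -> no flip
Dir W: first cell '.' (not opp) -> no flip
Dir E: first cell '.' (not opp) -> no flip
Dir SW: first cell '.' (not opp) -> no flip
Dir S: first cell '.' (not opp) -> no flip
Dir SE: first cell '.' (not opp) -> no flip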